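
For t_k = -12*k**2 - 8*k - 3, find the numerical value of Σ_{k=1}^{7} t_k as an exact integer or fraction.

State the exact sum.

Σ = -1925

r(k) = (12*k**2 + 32*k + 23)/(12*k**2 + 8*k + 3) after simplifying.
A = 1, B = 1, C = k**2 + 2*k/3 + 1/4.
Need (1)·f(k+1) − (1)·f(k) = k**2 + 2*k/3 + 1/4.
d = 3 from the (0,0,2) case.
Solve for f: f(k) = k*(4*k**2 - 2*k + 1)/12 (degree 3 ≤ 3).
Get s_k = R·t_k = k*(-4*k**2 + 2*k - 1) with R(k) = B(k−1)f(k)/C(k) = k*(4*k**2 - 2*k + 1)/(12*k**2 + 8*k + 3).
s_(k+1) − s_k = -12*k**2 - 8*k - 3 = t_k.
Sum = s_(8) − s_(1); s_(8) = -1928, s_(1) = -3 ⇒ -1925.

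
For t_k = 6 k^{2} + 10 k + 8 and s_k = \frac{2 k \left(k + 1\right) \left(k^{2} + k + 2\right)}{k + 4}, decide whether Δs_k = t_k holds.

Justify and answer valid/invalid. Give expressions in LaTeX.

Invalid: residual \frac{12 \left(- k^{3} - 8 k^{2} - 11 k - 8\right)}{k^{2} + 9 k + 20} ≠ 0.

s_(k+1) = 2*(k + 1)*(k + 2)*(k + (k + 1)**2 + 3)/(k + 5)
s_(k+1) − s_k = 2*(3*k**4 + 26*k**3 + 61*k**2 + 70*k + 32)/(k**2 + 9*k + 20)
(s_(k+1) − s_k) − t_k = 12*(-k**3 - 8*k**2 - 11*k - 8)/(k**2 + 9*k + 20)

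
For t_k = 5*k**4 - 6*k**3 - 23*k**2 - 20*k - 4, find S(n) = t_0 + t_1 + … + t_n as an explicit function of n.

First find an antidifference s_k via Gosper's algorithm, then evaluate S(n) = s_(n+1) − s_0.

Ratio r(k) = (5*k**4 + 14*k**3 - 11*k**2 - 64*k - 48)/(5*k**4 - 6*k**3 - 23*k**2 - 20*k - 4).
Take A(k)=1, B(k)=1, C(k)=k**4 - 6*k**3/5 - 23*k**2/5 - 4*k - 4/5.
Key eq: (1)·f(k+1) = (1)·f(k) + (k**4 - 6*k**3/5 - 23*k**2/5 - 4*k - 4/5).
Bound: deg f ≤ 5.
Solve for f: f(k) = k*(k**4 - 4*k**3 - 3*k**2 + 2)/5 (degree 5 ≤ 5).
So s_k = (B(k−1)f/C)·t_k = (k*(k**4 - 4*k**3 - 3*k**2 + 2)/(5*k**4 - 6*k**3 - 23*k**2 - 20*k - 4))·t_k = k*(k**4 - 4*k**3 - 3*k**2 + 2).
Verify: 5*k**4 - 6*k**3 - 23*k**2 - 20*k - 4 matches t_k.
s_(n+1) = n**5 + n**4 - 9*n**3 - 23*n**2 - 18*n - 4 and s_(0) = 0, so S(n) = n**5 + n**4 - 9*n**3 - 23*n**2 - 18*n - 4.

S(n) = n**5 + n**4 - 9*n**3 - 23*n**2 - 18*n - 4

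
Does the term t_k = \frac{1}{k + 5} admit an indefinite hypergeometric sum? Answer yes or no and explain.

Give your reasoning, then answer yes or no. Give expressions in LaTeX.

No; the coefficient equations for f are inconsistent.

t_(k+1)/t_k = (k + 5)/(k + 6).
Gosper form: A/B · C(k+1)/C(k) with A=k + 5, B=k + 6, C=1.
Set up (k + 5)·f(k+1) − (k + 5)·f(k) − (1) = 0.
From deg A=1, deg B=1, deg C=0: d=0.
f = c0 ⇒ A·f(k+1) − B(k−1)·f(k) − C = -1. The system {-1 = 0} is inconsistent; no antidifference.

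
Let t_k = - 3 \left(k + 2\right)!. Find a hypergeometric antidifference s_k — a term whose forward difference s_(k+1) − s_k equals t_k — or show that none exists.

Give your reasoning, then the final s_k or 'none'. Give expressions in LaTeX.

t_(k+1)/t_k = k + 3.
Factor: A=k + 3; B=1; C=1.
Set up (k + 3)·f(k+1) − (1)·f(k) − (1) = 0.
deg f ≤ -1 (via 1,0,0).
Negative degree bound (-1): no f exists, t_k not Gosper-summable.

none — t_k is not Gosper-summable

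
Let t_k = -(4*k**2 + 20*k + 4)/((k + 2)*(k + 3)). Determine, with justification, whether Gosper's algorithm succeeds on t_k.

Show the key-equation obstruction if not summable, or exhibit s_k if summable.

Yes. s_k = 2*k*(1 - 2*k)/(k + 2).

Ratio r(k) = (k + 2)*(5*k + (k + 1)**2 + 6)/((k + 4)*(k**2 + 5*k + 1)).
Gosper form: A/B · C(k+1)/C(k) with A=k + 2, B=k + 4, C=k**2 + 5*k + 1.
f must satisfy (k + 2)·f(k+1) − (k + 3)·f(k) = k**2 + 5*k + 1.
From deg A=1, deg B=1, deg C=2: d=2.
A polynomial solution: f(k) = k*(2*k - 1)/2.
Certificate R = B(k−1)f/C = k*(k + 3)*(2*k - 1)/(2*(k**2 + 5*k + 1)) gives s_k = 2*k*(1 - 2*k)/(k + 2).
Verify: 4*(-k**2 - 5*k - 1)/(k**2 + 5*k + 6) matches t_k.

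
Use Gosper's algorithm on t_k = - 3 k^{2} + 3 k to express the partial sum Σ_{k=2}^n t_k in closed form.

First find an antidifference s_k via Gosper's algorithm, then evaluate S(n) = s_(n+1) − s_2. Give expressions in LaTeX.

The ratio is (k + 1)/(k - 1).
Gosper form: A/B · C(k+1)/C(k) with A=1, B=1, C=k**2 - k.
Set up (1)·f(k+1) − (1)·f(k) − (k**2 - k) = 0.
Bound: deg f ≤ 3.
Match coefficients ⇒ f(k) = k*(k - 2)*(k - 1)/3.
Then R = B(k−1)f/C = (k - 2)/3, so s_k = R(k)·t_k = k*(-k**2 + 3*k - 2).
Δs = 3*k*(1 - k), as required.
Σ_(k=2)^n t_k = s_(n+1) − s_(2) = (-n**3 + n) − (0), i.e. -n**3 + n.

S(n) = - n^{3} + n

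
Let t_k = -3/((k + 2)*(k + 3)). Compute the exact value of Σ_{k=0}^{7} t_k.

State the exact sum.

Σ = -6/5

The ratio is (k + 2)/(k + 4).
Factor: A=k + 2; B=k + 4; C=1.
Set up (k + 2)·f(k+1) − (k + 3)·f(k) − (1) = 0.
d = 1 from the (1,1,0) case.
Solving with deg f ≤ 1: f(k) = k/2.
Get s_k = R·t_k = -3*k/(2*k + 4) with R(k) = B(k−1)f(k)/C(k) = k*(k + 3)/2.
Δs = -3/(k**2 + 5*k + 6), as required.
Sum = s_(8) − s_(0); s_(8) = -6/5, s_(0) = 0 ⇒ -6/5.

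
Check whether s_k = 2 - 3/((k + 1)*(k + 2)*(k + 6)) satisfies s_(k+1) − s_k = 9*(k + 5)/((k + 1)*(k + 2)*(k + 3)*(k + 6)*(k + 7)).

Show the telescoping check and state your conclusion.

Valid — Δs_k = t_k.

s_(k+1) = 2 - 3/((k + 2)*(k + 3)*(k + 7))
s_(k+1) − s_k = 9*(k + 5)/(k**5 + 19*k**4 + 131*k**3 + 401*k**2 + 540*k + 252)
(s_(k+1) − s_k) − t_k = 0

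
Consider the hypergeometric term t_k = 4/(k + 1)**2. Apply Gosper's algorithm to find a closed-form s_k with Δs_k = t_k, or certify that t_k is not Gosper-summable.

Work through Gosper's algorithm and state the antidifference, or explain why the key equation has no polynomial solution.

none — t_k is not Gosper-summable

Compute t_(k+1)/t_k: get (k + 1)**2/(k + 2)**2.
Gosper form: A/B · C(k+1)/C(k) with A=k**2 + 2*k + 1, B=k**2 + 4*k + 4, C=1.
Solve (k**2 + 2*k + 1)·f(k+1) − (k**2 + 2*k + 1)·f(k) = 1.
Degrees (2,2,0) ⇒ d ≤ 0.
f = c0 ⇒ A·f(k+1) − B(k−1)·f(k) − C = -1. The system {-1 = 0} is inconsistent; no antidifference.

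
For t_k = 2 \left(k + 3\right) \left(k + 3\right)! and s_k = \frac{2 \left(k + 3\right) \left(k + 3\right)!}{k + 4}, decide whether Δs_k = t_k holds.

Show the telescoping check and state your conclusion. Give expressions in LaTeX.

Invalid: residual - \frac{2 \left(k^{2} + 7 k + 11\right) \left(k + 3\right)!}{\left(k + 4\right) \left(k + 5\right)} ≠ 0.

s_(k+1) = 2*(k + 4)*factorial(k + 4)/(k + 5)
s_(k+1) − s_k = 2*(k**3 + 11*k**2 + 40*k + 49)*factorial(k + 3)/((k + 4)*(k + 5))
(s_(k+1) − s_k) − t_k = -2*(k**2 + 7*k + 11)*factorial(k + 3)/((k + 4)*(k + 5))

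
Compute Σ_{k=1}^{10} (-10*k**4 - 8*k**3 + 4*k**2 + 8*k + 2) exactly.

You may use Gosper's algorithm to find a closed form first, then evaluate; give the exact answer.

Σ = -275530

Compute t_(k+1)/t_k: get (5*k**4 + 24*k**3 + 40*k**2 + 24*k + 2)/(5*k**4 + 4*k**3 - 2*k**2 - 4*k - 1).
So A=1 and B=1, with C=k**4 + 4*k**3/5 - 2*k**2/5 - 4*k/5 - 1/5.
Key eq: (1)·f(k+1) = (1)·f(k) + (k**4 + 4*k**3/5 - 2*k**2/5 - 4*k/5 - 1/5).
Degrees (0,0,4) ⇒ d ≤ 5.
Match coefficients ⇒ f(k) = k*(2*k**4 - 3*k**3 - 2*k**2 + 1)/10.
R(k) = B(k−1)·f(k)/C(k) = k*(2*k**4 - 3*k**3 - 2*k**2 + 1)/(2*(5*k**4 + 4*k**3 - 2*k**2 - 4*k - 1)); s_k = R·t_k = -2*k**5 + 3*k**4 + 2*k**3 - k.
Check: Δs_k = -10*k**4 - 8*k**3 + 4*k**2 + 8*k + 2. ✓
Sum = s_(11) − s_(1); s_(11) = -275528, s_(1) = 2 ⇒ -275530.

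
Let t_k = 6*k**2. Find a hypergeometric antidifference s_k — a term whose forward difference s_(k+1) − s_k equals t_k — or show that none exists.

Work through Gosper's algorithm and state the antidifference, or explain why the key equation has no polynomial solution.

s_k = k*(2*k**2 - 3*k + 1)

The ratio is (k + 1)**2/k**2.
Normal form (A,B,C) = (1, 1, k**2).
Key eq: (1)·f(k+1) = (1)·f(k) + (k**2).
d = 3 from the (0,0,2) case.
Match coefficients ⇒ f(k) = k*(k - 1)*(2*k - 1)/6.
Then R = B(k−1)f/C = (k - 1)*(2*k - 1)/(6*k), so s_k = R(k)·t_k = k*(2*k**2 - 3*k + 1).
Verify: 6*k**2 matches t_k.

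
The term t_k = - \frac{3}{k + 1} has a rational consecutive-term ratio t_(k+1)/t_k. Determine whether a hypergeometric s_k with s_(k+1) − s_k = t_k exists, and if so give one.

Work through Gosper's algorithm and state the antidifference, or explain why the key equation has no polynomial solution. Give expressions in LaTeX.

no hypergeometric antidifference exists

Step 1: r(k) = (k + 1)/(k + 2).
A = k + 1, B = k + 2, C = 1.
Set up (k + 1)·f(k+1) − (k + 1)·f(k) − (1) = 0.
Bound: deg f ≤ 0.
Generic f = c0 gives residual -1; -1 = 0 cannot hold, so t_k is not Gosper-summable.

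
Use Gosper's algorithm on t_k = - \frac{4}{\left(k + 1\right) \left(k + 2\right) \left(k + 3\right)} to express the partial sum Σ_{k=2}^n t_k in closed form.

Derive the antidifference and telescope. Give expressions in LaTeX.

S(n) = \frac{- n^{2} - 5 n + 6}{6 \left(n^{2} + 5 n + 6\right)}

t_(k+1)/t_k = (k + 1)/(k + 4).
Take A(k)=k + 1, B(k)=k + 4, C(k)=1.
Key eq: (k + 1)·f(k+1) = (k + 3)·f(k) + (1).
deg f ≤ 2 (via 1,1,0).
Solving with deg f ≤ 2: f(k) = k*(k + 3)/4.
Certificate R = B(k−1)f/C = k*(k + 3)**2/4 gives s_k = k*(-k - 3)/((k + 1)*(k + 2)).
Δs = -4/(k**3 + 6*k**2 + 11*k + 6), as required.
s_(n+1) = (-n**2 - 5*n - 4)/(n**2 + 5*n + 6) and s_(2) = -5/6, so S(n) = (-n**2 - 5*n + 6)/(6*(n**2 + 5*n + 6)).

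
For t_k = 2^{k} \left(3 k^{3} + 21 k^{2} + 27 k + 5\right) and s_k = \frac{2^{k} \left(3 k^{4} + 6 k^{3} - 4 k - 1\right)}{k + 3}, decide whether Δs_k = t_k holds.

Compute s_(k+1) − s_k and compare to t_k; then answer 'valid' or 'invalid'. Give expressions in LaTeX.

s_(k+1) = 2**(k + 1)*(-4*k + 3*(k + 1)**4 + 6*(k + 1)**3 - 5)/(k + 4)
s_(k+1) − s_k = 2**k*(3*k**5 + 36*k**4 + 156*k**3 + 272*k**2 + 181*k + 28)/(k**2 + 7*k + 12)
(s_(k+1) − s_k) − t_k = 2**(k + 1)*(-3*k**4 - 27*k**3 - 87*k**2 - 89*k - 16)/(k**2 + 7*k + 12)

Invalid: residual \frac{2^{k + 1} \left(- 3 k^{4} - 27 k^{3} - 87 k^{2} - 89 k - 16\right)}{k^{2} + 7 k + 12} ≠ 0.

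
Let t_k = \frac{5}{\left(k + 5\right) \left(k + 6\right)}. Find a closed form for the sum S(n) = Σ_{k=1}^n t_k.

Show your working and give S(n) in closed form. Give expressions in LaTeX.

S(n) = \frac{5 n}{6 \left(n + 6\right)}

Step 1: r(k) = (k + 5)/(k + 7).
So A=k + 5 and B=k + 7, with C=1.
Solve (k + 5)·f(k+1) − (k + 6)·f(k) = 1.
Bound: deg f ≤ 1.
Solving with deg f ≤ 1: f(k) = k/5.
Certificate R = B(k−1)f/C = k*(k + 6)/5 gives s_k = k/(k + 5).
Check: Δs_k = 5/(k**2 + 11*k + 30). ✓
Σ_(k=1)^n t_k = s_(n+1) − s_(1) = ((n + 1)/(n + 6)) − (1/6), i.e. 5*n/(6*(n + 6)).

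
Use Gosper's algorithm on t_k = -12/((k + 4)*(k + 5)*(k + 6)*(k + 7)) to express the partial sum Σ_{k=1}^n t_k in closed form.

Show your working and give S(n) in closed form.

t_(k+1)/t_k = (k + 4)/(k + 8).
Normal form (A,B,C) = (k + 4, k + 8, 1).
Set up (k + 4)·f(k+1) − (k + 7)·f(k) − (1) = 0.
Bound: deg f ≤ 3.
Solve for f: f(k) = k*(k**2 + 15*k + 74)/360 (degree 3 ≤ 3).
Then R = B(k−1)f/C = k*(k + 7)*(k**2 + 15*k + 74)/360, so s_k = R(k)·t_k = k*(-k**2 - 15*k - 74)/(30*(k + 4)*(k + 5)*(k + 6)).
Check: Δs_k = -12/(k**4 + 22*k**3 + 179*k**2 + 638*k + 840). ✓
Evaluate: s_(n+1) = (-n**3 - 18*n**2 - 107*n - 90)/(30*(n**3 + 18*n**2 + 107*n + 210)); subtract s_(1) = -1/70 ⇒ S(n) = 2*n*(-n**2 - 18*n - 107)/(105*(n**3 + 18*n**2 + 107*n + 210)).

S(n) = 2*n*(-n**2 - 18*n - 107)/(105*(n**3 + 18*n**2 + 107*n + 210))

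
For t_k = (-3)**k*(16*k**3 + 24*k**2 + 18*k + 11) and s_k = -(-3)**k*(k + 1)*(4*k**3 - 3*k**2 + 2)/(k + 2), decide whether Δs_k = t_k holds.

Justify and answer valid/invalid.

Invalid: residual (-3)**k*(-16*k**4 - 60*k**3 - 63*k**2 - 47*k - 24)/(k**2 + 5*k + 6) ≠ 0.

s_(k+1) = 3*(-3)**k*(k + 2)*(4*(k + 1)**3 - 3*(k + 1)**2 + 2)/(k + 3)
s_(k+1) − s_k = (-3)**k*(16*k**5 + 88*k**4 + 174*k**3 + 182*k**2 + 116*k + 42)/(k**2 + 5*k + 6)
(s_(k+1) − s_k) − t_k = (-3)**k*(-16*k**4 - 60*k**3 - 63*k**2 - 47*k - 24)/(k**2 + 5*k + 6)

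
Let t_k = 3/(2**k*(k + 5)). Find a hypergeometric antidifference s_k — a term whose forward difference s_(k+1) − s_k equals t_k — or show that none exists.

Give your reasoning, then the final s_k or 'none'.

none — t_k is not Gosper-summable

t_(k+1)/t_k = (k + 5)/(2*(k + 6)).
Gosper form: A/B · C(k+1)/C(k) with A=k/2 + 5/2, B=k + 6, C=1.
Solve (k/2 + 5/2)·f(k+1) − (k + 5)·f(k) = 1.
From deg A=1, deg B=1, deg C=0: d=-1.
Bound -1 < 0, so the key equation has no polynomial solution.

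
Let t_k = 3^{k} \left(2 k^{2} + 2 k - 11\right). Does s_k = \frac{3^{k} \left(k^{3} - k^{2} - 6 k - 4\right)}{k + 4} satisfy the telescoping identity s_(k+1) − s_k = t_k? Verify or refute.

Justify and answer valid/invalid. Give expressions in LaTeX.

Invalid: residual \frac{3^{k + 1} \left(- 2 k^{3} - 9 k^{2} + k + 40\right)}{k^{2} + 9 k + 20} ≠ 0.

s_(k+1) = 3**(k + 1)*(k**3 + 2*k**2 - 5*k - 10)/(k + 5)
s_(k+1) − s_k = 2*3**k*(k**4 + 7*k**3 + 10*k**2 - 28*k - 50)/(k**2 + 9*k + 20)
(s_(k+1) − s_k) − t_k = 3**(k + 1)*(-2*k**3 - 9*k**2 + k + 40)/(k**2 + 9*k + 20)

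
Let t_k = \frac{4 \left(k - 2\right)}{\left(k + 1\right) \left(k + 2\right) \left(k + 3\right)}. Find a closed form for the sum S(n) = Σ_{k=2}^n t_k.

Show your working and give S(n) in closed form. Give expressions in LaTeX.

S(n) = \frac{n^{2} - 3 n + 2}{2 \left(n^{2} + 5 n + 6\right)}

Step 1: r(k) = (k - 1)*(k + 1)/((k - 2)*(k + 4)).
Factor: A=k + 1; B=k + 4; C=k - 2.
Solve (k + 1)·f(k+1) − (k + 3)·f(k) = k - 2.
From deg A=1, deg B=1, deg C=1: d=2.
Match coefficients ⇒ f(k) = -k*(k + 7)/4.
So s_k = (B(k−1)f/C)·t_k = (-k*(k + 3)*(k + 7)/(4*(k - 2)))·t_k = k*(-k - 7)/((k + 1)*(k + 2)).
Check: Δs_k = 4*(k - 2)/(k**3 + 6*k**2 + 11*k + 6). ✓
Telescope: S(n) = s_(n+1) − s_(2) = (-n**2 - 9*n - 8)/(n**2 + 5*n + 6) − (-3/2) = (n**2 - 3*n + 2)/(2*(n**2 + 5*n + 6)).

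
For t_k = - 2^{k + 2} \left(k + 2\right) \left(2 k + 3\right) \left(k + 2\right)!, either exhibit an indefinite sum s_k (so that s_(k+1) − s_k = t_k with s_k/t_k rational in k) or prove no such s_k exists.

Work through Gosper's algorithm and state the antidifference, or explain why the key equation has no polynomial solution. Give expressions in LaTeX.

Compute t_(k+1)/t_k: get (k + 3)**2*(4*k + 10)/((k + 2)*(2*k + 3)).
A = 2*k + 6, B = 1, C = k**2 + 7*k/2 + 3.
Key eq: (2*k + 6)·f(k+1) = (1)·f(k) + (k**2 + 7*k/2 + 3).
deg f ≤ 1 (via 1,0,2).
Solving with deg f ≤ 1: f(k) = k/2.
Then R = B(k−1)f/C = k/((k + 2)*(2*k + 3)), so s_k = R(k)·t_k = -2**(k + 2)*k*factorial(k + 2).
s_(k+1) − s_k = -2**(k + 2)*(k + 2)*(2*k + 3)*factorial(k + 2) = t_k.

s_k = - 2^{k + 2} k \left(k + 2\right)!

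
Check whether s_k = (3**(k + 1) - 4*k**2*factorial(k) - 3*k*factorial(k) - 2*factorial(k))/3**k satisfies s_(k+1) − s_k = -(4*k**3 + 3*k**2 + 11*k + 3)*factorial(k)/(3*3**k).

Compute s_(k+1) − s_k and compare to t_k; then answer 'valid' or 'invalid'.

valid; difference matches t_k

s_(k+1) = (9*3**k - 4*k**3*factorial(k) - 15*k**2*factorial(k) - 20*k*factorial(k) - 9*factorial(k))/(3*3**k)
s_(k+1) − s_k = -(4*k**3 + 3*k**2 + 11*k + 3)*factorial(k)/(3*3**k)
(s_(k+1) − s_k) − t_k = 0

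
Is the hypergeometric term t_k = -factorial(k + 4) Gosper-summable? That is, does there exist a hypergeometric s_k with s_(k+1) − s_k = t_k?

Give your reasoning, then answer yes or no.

The ratio is k + 5.
Take A(k)=k + 5, B(k)=1, C(k)=1.
Solve (k + 5)·f(k+1) − (1)·f(k) = 1.
deg f ≤ -1 (via 1,0,0).
Negative degree bound (-1): no f exists, t_k not Gosper-summable.

No — t_k has no hypergeometric antidifference.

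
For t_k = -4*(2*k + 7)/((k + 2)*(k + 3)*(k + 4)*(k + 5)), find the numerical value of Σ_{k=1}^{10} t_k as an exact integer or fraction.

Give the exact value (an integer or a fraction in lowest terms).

The ratio is (k + 2)*(2*k + 9)/((k + 6)*(2*k + 7)).
Normal form (A,B,C) = (k + 2, k + 6, k + 7/2).
Key eq: (k + 2)·f(k+1) = (k + 5)·f(k) + (k + 7/2).
d = 3 from the (1,1,1) case.
Solve for f: f(k) = k*(k + 3)*(k + 6)/16 (degree 3 ≤ 3).
Then R = B(k−1)f/C = k*(k + 3)*(k + 5)*(k + 6)/(8*(2*k + 7)), so s_k = R(k)·t_k = k*(-k - 6)/(2*(k**2 + 6*k + 8)).
Verify: 4*(-2*k - 7)/(k**4 + 14*k**3 + 71*k**2 + 154*k + 120) matches t_k.
Σ_(k=1)^(10) t_k = s_(11) − s_(1) = -187/390 − (-7/30) = -16/65.

Σ = -16/65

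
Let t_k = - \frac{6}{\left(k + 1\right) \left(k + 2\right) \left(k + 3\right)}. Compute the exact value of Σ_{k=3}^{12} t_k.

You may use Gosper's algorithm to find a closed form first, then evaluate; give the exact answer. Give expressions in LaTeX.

Σ = -19/140

Ratio r(k) = (k + 1)/(k + 4).
So A=k + 1 and B=k + 4, with C=1.
Solve (k + 1)·f(k+1) − (k + 3)·f(k) = 1.
Bound: deg f ≤ 2.
Solving with deg f ≤ 2: f(k) = k*(k + 3)/4.
Then R = B(k−1)f/C = k*(k + 3)**2/4, so s_k = R(k)·t_k = 3*k*(-k - 3)/(2*(k + 1)*(k + 2)).
Verify: -6/(k**3 + 6*k**2 + 11*k + 6) matches t_k.
Evaluate s at k=13 and k=3: -52/35 and -27/20; difference -19/140.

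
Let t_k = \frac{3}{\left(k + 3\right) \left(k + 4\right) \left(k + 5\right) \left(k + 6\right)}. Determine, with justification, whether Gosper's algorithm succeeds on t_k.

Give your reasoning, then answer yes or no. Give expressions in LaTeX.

Ratio r(k) = (k + 3)/(k + 7).
Take A(k)=k + 3, B(k)=k + 7, C(k)=1.
Key eq: (k + 3)·f(k+1) = (k + 6)·f(k) + (1).
Degrees (1,1,0) ⇒ d ≤ 3.
A polynomial solution: f(k) = k*(k**2 + 12*k + 47)/180.
R(k) = B(k−1)·f(k)/C(k) = k*(k + 6)*(k**2 + 12*k + 47)/180; s_k = R·t_k = k*(k**2 + 12*k + 47)/(60*(k + 3)*(k + 4)*(k + 5)).
s_(k+1) − s_k = 3/(k**4 + 18*k**3 + 119*k**2 + 342*k + 360) = t_k.

Yes. s_k = \frac{k \left(k^{2} + 12 k + 47\right)}{60 \left(k + 3\right) \left(k + 4\right) \left(k + 5\right)}.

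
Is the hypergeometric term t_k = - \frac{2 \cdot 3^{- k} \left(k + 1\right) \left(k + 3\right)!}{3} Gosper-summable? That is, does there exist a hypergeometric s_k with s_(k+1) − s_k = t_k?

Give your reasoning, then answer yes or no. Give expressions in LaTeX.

Compute t_(k+1)/t_k: get (k + 2)*(k + 4)/(3*(k + 1)).
Factor: A=k/3 + 4/3; B=1; C=k + 1.
f must satisfy (k/3 + 4/3)·f(k+1) − (1)·f(k) = k + 1.
Bound: deg f ≤ 0.
Solving with deg f ≤ 0: f(k) = 3.
Then R = B(k−1)f/C = 3/(k + 1), so s_k = R(k)·t_k = -2*factorial(k + 3)/3**k.
Verify: -2*(k + 1)*factorial(k + 3)/(3*3**k) matches t_k.

Yes. s_k = - 2 \cdot 3^{- k} \left(k + 3\right)!.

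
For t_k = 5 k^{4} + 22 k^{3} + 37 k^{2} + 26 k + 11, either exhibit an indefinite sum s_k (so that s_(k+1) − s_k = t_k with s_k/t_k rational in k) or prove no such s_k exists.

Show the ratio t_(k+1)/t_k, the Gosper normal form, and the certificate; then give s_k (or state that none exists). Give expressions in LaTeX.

Step 1: r(k) = (5*k**4 + 42*k**3 + 133*k**2 + 186*k + 101)/(5*k**4 + 22*k**3 + 37*k**2 + 26*k + 11).
Factor: A=1; B=1; C=k**4 + 22*k**3/5 + 37*k**2/5 + 26*k/5 + 11/5.
Solve (1)·f(k+1) − (1)·f(k) = k**4 + 22*k**3/5 + 37*k**2/5 + 26*k/5 + 11/5.
d = 5 from the (0,0,4) case.
Solve for f: f(k) = k*(k**4 + 3*k**3 + 3*k**2 + 4)/5 (degree 5 ≤ 5).
So s_k = (B(k−1)f/C)·t_k = (k*(k**4 + 3*k**3 + 3*k**2 + 4)/(5*k**4 + 22*k**3 + 37*k**2 + 26*k + 11))·t_k = k*(k**4 + 3*k**3 + 3*k**2 + 4).
Check: Δs_k = 5*k**4 + 22*k**3 + 37*k**2 + 26*k + 11. ✓

s_k = k \left(k^{4} + 3 k^{3} + 3 k^{2} + 4\right)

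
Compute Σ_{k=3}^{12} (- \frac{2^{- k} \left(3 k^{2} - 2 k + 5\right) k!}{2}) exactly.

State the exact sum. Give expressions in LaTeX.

Step 1: r(k) = (k + 1)*(-2*k + 3*(k + 1)**2 + 3)/(2*(3*k**2 - 2*k + 5)).
Factor: A=k/2 + 1/2; B=1; C=k**2 - 2*k/3 + 5/3.
f must satisfy (k/2 + 1/2)·f(k+1) − (1)·f(k) = k**2 - 2*k/3 + 5/3.
From deg A=1, deg B=0, deg C=2: d=1.
Coefficient equations give f(k) = 2*(3*k - 2)/3.
Then R = B(k−1)f/C = 2*(3*k - 2)/(3*k**2 - 2*k + 5), so s_k = R(k)·t_k = -(3*k - 2)*factorial(k)/2**k.
s_(k+1) − s_k = -(3*k**2 - 2*k + 5)*factorial(k)/(2*2**k) = t_k.
Evaluate s at k=13 and k=3: -224999775/8 and -21/4; difference -224999733/8.

Σ = -224999733/8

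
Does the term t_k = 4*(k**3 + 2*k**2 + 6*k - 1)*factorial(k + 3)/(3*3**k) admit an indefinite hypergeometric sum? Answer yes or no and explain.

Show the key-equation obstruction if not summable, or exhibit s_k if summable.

Yes. s_k = 4*(k**2 - k - 1)*factorial(k + 3)/3**k.

Ratio r(k) = (k**4 + 9*k**3 + 33*k**2 + 60*k + 32)/(3*(k**3 + 2*k**2 + 6*k - 1)).
Take A(k)=k/3 + 4/3, B(k)=1, C(k)=k**3 + 2*k**2 + 6*k - 1.
Solve (k/3 + 4/3)·f(k+1) − (1)·f(k) = k**3 + 2*k**2 + 6*k - 1.
d = 2 from the (1,0,3) case.
Match coefficients ⇒ f(k) = 3*(k**2 - k - 1).
So s_k = (B(k−1)f/C)·t_k = (3*(k**2 - k - 1)/(k**3 + 2*k**2 + 6*k - 1))·t_k = 4*(k**2 - k - 1)*factorial(k + 3)/3**k.
Check: Δs_k = 4*(k**3 + 2*k**2 + 6*k - 1)*factorial(k + 3)/(3*3**k). ✓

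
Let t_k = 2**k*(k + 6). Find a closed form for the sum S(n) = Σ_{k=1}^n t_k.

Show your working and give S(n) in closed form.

S(n) = 2*2**n*n + 10*2**n - 10

r(k) = 2*(k + 7)/(k + 6) after simplifying.
Gosper form: A/B · C(k+1)/C(k) with A=2, B=1, C=k + 6.
Set up (2)·f(k+1) − (1)·f(k) − (k + 6) = 0.
deg f ≤ 1 (via 0,0,1).
A polynomial solution: f(k) = k + 4.
R(k) = B(k−1)·f(k)/C(k) = (k + 4)/(k + 6); s_k = R·t_k = 2**k*(k + 4).
Δs = 2**k*(k + 6), as required.
Telescope: S(n) = s_(n+1) − s_(1) = 2**(n + 1)*(n + 5) − (10) = 2*2**n*n + 10*2**n - 10.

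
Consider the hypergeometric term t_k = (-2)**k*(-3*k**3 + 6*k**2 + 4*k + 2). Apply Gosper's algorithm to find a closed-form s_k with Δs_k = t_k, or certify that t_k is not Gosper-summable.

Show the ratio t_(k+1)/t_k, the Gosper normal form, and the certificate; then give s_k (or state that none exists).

The ratio is 2*(-3*k**3 - 3*k**2 + 7*k + 9)/(3*k**3 - 6*k**2 - 4*k - 2).
Gosper form: A/B · C(k+1)/C(k) with A=-2, B=1, C=k**3 - 2*k**2 - 4*k/3 - 2/3.
Set up (-2)·f(k+1) − (1)·f(k) − (k**3 - 2*k**2 - 4*k/3 - 2/3) = 0.
deg f ≤ 3 (via 0,0,3).
Coefficient equations give f(k) = -k*(k**2 - 4*k + 2)/3.
Certificate R = B(k−1)f/C = -k*(k**2 - 4*k + 2)/(3*k**3 - 6*k**2 - 4*k - 2) gives s_k = (-2)**k*k*(k**2 - 4*k + 2).
Verify: (-2)**k*(-3*k**3 + 6*k**2 + 4*k + 2) matches t_k.

s_k = (-2)**k*k*(k**2 - 4*k + 2)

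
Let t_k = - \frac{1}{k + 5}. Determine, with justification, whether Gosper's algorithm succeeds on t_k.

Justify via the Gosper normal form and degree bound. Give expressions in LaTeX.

Ratio r(k) = (k + 5)/(k + 6).
A = k + 5, B = k + 6, C = 1.
Key eq: (k + 5)·f(k+1) = (k + 5)·f(k) + (1).
deg f ≤ 0 (via 1,1,0).
Put f(k) = c0: A·f(k+1) − B(k−1)·f(k) − C = -1; need -1 = 0 — inconsistent ⇒ no f, not summable.

No. Not Gosper-summable.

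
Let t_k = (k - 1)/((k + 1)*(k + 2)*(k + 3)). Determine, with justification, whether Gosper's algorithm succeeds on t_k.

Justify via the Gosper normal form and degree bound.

Yes. s_k = -k/((k + 1)*(k + 2)).

Step 1: r(k) = k*(k + 1)/((k - 1)*(k + 4)).
Take A(k)=k + 1, B(k)=k + 4, C(k)=k - 1.
Set up (k + 1)·f(k+1) − (k + 3)·f(k) − (k - 1) = 0.
deg f ≤ 2 (via 1,1,1).
Match coefficients ⇒ f(k) = -k.
Then R = B(k−1)f/C = -k*(k + 3)/(k - 1), so s_k = R(k)·t_k = -k/((k + 1)*(k + 2)).
Check: Δs_k = (k - 1)/(k**3 + 6*k**2 + 11*k + 6). ✓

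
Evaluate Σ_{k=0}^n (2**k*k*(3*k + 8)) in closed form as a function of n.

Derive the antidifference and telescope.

S(n) = 6*2**n*n**2 + 4*2**n*n + 2*2**n - 2

Compute t_(k+1)/t_k: get 2*(k + 1)*(3*k + 11)/(k*(3*k + 8)).
Take A(k)=2, B(k)=1, C(k)=k**2 + 8*k/3.
Set up (2)·f(k+1) − (1)·f(k) − (k**2 + 8*k/3) = 0.
Bound: deg f ≤ 2.
Match coefficients ⇒ f(k) = (3*k**2 - 4*k + 2)/3.
So s_k = (B(k−1)f/C)·t_k = ((3*k**2 - 4*k + 2)/(k*(3*k + 8)))·t_k = 2**k*(3*k**2 - 4*k + 2).
Δs = 2**k*k*(3*k + 8), as required.
Telescope: S(n) = s_(n+1) − s_(0) = 2**(n + 1)*(3*n**2 + 2*n + 1) − (2) = 6*2**n*n**2 + 4*2**n*n + 2*2**n - 2.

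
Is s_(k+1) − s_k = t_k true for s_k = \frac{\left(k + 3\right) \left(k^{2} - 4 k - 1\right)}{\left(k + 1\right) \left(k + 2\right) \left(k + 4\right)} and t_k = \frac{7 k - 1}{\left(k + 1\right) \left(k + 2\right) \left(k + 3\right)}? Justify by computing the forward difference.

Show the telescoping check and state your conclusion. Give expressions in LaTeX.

Invalid: residual \frac{k^{3} - 8 k^{2} - 40 k + 1}{k^{5} + 15 k^{4} + 85 k^{3} + 225 k^{2} + 274 k + 120} ≠ 0.

s_(k+1) = -(k + 4)*(4*k - (k + 1)**2 + 5)/((k + 2)*(k + 3)*(k + 5))
s_(k+1) − s_k = (8*k**3 + 54*k**2 + 91*k - 19)/(k**5 + 15*k**4 + 85*k**3 + 225*k**2 + 274*k + 120)
(s_(k+1) − s_k) − t_k = (k**3 - 8*k**2 - 40*k + 1)/(k**5 + 15*k**4 + 85*k**3 + 225*k**2 + 274*k + 120)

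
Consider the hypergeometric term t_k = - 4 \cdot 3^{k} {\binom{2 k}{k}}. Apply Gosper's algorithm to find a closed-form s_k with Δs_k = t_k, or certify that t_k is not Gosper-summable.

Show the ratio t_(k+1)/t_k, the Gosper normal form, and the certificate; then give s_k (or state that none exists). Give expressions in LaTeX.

none — t_k is not Gosper-summable

Ratio r(k) = 6*(2*k + 1)/(k + 1).
Factor: A=12*k + 6; B=k + 1; C=1.
Set up (12*k + 6)·f(k+1) − (k)·f(k) − (1) = 0.
d = -1 from the (1,1,0) case.
deg f ≤ -1 is impossible — no certificate.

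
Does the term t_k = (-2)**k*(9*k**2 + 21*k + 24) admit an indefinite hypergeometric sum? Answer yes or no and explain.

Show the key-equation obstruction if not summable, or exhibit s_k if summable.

Yes. s_k = (-2)**k*(-3*k**2 - 3*k - 4).

Step 1: r(k) = 2*(-3*k**2 - 13*k - 18)/(3*k**2 + 7*k + 8).
A = -2, B = 1, C = k**2 + 7*k/3 + 8/3.
Need (-2)·f(k+1) − (1)·f(k) = k**2 + 7*k/3 + 8/3.
Bound: deg f ≤ 2.
Coefficient equations give f(k) = -(3*k**2 + 3*k + 4)/9.
So s_k = (B(k−1)f/C)·t_k = (-(3*k**2 + 3*k + 4)/(3*(3*k**2 + 7*k + 8)))·t_k = (-2)**k*(-3*k**2 - 3*k - 4).
Δs = (-2)**k*(9*k**2 + 21*k + 24), as required.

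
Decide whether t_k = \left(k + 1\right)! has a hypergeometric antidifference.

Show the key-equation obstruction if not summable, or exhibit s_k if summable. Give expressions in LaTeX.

Step 1: r(k) = k + 2.
A = k + 2, B = 1, C = 1.
Solve (k + 2)·f(k+1) − (1)·f(k) = 1.
deg f ≤ -1 (via 1,0,0).
deg f ≤ -1 is impossible — no certificate.

No. Not Gosper-summable.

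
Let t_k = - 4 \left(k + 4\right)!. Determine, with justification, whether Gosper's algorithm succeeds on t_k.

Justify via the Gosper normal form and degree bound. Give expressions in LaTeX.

t_(k+1)/t_k = k + 5.
Take A(k)=k + 5, B(k)=1, C(k)=1.
f must satisfy (k + 5)·f(k+1) − (1)·f(k) = 1.
Degrees (1,0,0) ⇒ d ≤ -1.
deg f ≤ -1 is impossible — no certificate.

No. Not Gosper-summable.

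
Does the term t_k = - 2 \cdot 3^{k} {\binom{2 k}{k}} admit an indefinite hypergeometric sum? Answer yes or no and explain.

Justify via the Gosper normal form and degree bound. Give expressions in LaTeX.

The ratio is 6*(2*k + 1)/(k + 1).
Gosper form: A/B · C(k+1)/C(k) with A=12*k + 6, B=k + 1, C=1.
f must satisfy (12*k + 6)·f(k+1) − (k)·f(k) = 1.
Degrees (1,1,0) ⇒ d ≤ -1.
Negative degree bound (-1): no f exists, t_k not Gosper-summable.

No — t_k has no hypergeometric antidifference.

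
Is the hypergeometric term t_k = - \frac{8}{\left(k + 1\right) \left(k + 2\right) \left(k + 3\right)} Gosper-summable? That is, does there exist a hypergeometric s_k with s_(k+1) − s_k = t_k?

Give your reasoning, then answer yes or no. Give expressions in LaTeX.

t_(k+1)/t_k = (k + 1)/(k + 4).
Take A(k)=k + 1, B(k)=k + 4, C(k)=1.
Solve (k + 1)·f(k+1) − (k + 3)·f(k) = 1.
Degrees (1,1,0) ⇒ d ≤ 2.
Coefficient equations give f(k) = k*(k + 3)/4.
Then R = B(k−1)f/C = k*(k + 3)**2/4, so s_k = R(k)·t_k = 2*k*(-k - 3)/((k + 1)*(k + 2)).
Δs = -8/(k**3 + 6*k**2 + 11*k + 6), as required.

Yes. s_k = \frac{2 k \left(- k - 3\right)}{\left(k + 1\right) \left(k + 2\right)}.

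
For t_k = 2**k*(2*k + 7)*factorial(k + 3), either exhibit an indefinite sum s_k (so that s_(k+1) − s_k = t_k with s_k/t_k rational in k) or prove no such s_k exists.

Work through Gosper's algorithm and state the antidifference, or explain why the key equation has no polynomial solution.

r(k) = 2*(k + 4)*(2*k + 9)/(2*k + 7) after simplifying.
So A=2*k + 8 and B=1, with C=k + 7/2.
Solve (2*k + 8)·f(k+1) − (1)·f(k) = k + 7/2.
Bound: deg f ≤ 0.
Solving with deg f ≤ 0: f(k) = 1/2.
R(k) = B(k−1)·f(k)/C(k) = 1/(2*k + 7); s_k = R·t_k = 2**k*factorial(k + 3).
Verify: 2**k*(2*k + 7)*factorial(k + 3) matches t_k.

s_k = 2**k*factorial(k + 3)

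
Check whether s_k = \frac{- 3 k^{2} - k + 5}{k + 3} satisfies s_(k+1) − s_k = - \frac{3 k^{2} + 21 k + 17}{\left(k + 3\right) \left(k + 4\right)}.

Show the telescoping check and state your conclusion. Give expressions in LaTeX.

s_(k+1) = (-k - 3*(k + 1)**2 + 4)/(k + 4)
s_(k+1) − s_k = (-3*k**2 - 21*k - 17)/(k**2 + 7*k + 12)
(s_(k+1) − s_k) − t_k = 0

valid (s_(k+1) − s_k reduces to t_k)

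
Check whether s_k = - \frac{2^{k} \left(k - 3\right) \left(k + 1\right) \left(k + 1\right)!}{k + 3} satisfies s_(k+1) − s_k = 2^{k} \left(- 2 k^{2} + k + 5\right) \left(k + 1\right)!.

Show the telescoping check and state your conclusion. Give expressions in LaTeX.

s_(k+1) = -2**(k + 1)*(k - 2)*(k + 2)*factorial(k + 2)/(k + 4)
s_(k+1) − s_k = -2**k*(2*k**4 + 9*k**3 + 2*k**2 - 29*k - 36)*factorial(k + 1)/((k + 3)*(k + 4))
(s_(k+1) − s_k) − t_k = 2**(k + 1)*(k + 1)*(2*k**2 + 3*k - 12)*factorial(k + 1)/((k + 3)*(k + 4))

Invalid: residual \frac{2^{k + 1} \left(k + 1\right) \left(2 k^{2} + 3 k - 12\right) \left(k + 1\right)!}{\left(k + 3\right) \left(k + 4\right)} ≠ 0.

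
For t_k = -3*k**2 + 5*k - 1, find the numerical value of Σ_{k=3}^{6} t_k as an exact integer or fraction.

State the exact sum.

Σ = -172

The ratio is (3*k**2 + k - 1)/(3*k**2 - 5*k + 1).
Take A(k)=1, B(k)=1, C(k)=k**2 - 5*k/3 + 1/3.
Key eq: (1)·f(k+1) = (1)·f(k) + (k**2 - 5*k/3 + 1/3).
From deg A=0, deg B=0, deg C=2: d=3.
Match coefficients ⇒ f(k) = k*(k - 2)**2/3.
Then R = B(k−1)f/C = k*(k - 2)**2/(3*k**2 - 5*k + 1), so s_k = R(k)·t_k = k*(-k**2 + 4*k - 4).
Check: Δs_k = -3*k**2 + 5*k - 1. ✓
Sum = s_(7) − s_(3); s_(7) = -175, s_(3) = -3 ⇒ -172.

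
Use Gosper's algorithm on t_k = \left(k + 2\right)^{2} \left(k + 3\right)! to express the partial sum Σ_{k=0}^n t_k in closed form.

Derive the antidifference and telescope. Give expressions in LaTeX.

S(n) = \left(n + 1\right) \left(n + 4\right)!

Step 1: r(k) = (k + 3)**2*(k + 4)/(k + 2)**2.
A = k + 4, B = 1, C = k**2 + 4*k + 4.
f must satisfy (k + 4)·f(k+1) − (1)·f(k) = k**2 + 4*k + 4.
d = 1 from the (1,0,2) case.
Match coefficients ⇒ f(k) = k.
Certificate R = B(k−1)f/C = k/(k + 2)**2 gives s_k = k*factorial(k + 3).
s_(k+1) − s_k = (k + 2)**2*factorial(k + 3) = t_k.
Telescope: S(n) = s_(n+1) − s_(0) = (n + 1)*factorial(n + 4) − (0) = (n + 1)*factorial(n + 4).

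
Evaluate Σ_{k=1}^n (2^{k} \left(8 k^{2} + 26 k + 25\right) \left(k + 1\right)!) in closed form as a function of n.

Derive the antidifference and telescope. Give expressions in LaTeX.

S(n) = 8 \cdot 2^{n} n \left(n + 2\right)! + 14 \cdot 2^{n} \left(n + 2\right)! - 28

Compute t_(k+1)/t_k: get 2*(8*k**3 + 58*k**2 + 143*k + 118)/(8*k**2 + 26*k + 25).
Take A(k)=2*k + 4, B(k)=1, C(k)=k**2 + 13*k/4 + 25/8.
Need (2*k + 4)·f(k+1) − (1)·f(k) = k**2 + 13*k/4 + 25/8.
From deg A=1, deg B=0, deg C=2: d=1.
Match coefficients ⇒ f(k) = (4*k + 3)/8.
Then R = B(k−1)f/C = (4*k + 3)/(8*k**2 + 26*k + 25), so s_k = R(k)·t_k = 2**k*(4*k + 3)*factorial(k + 1).
Δs = 2**k*(8*k**2 + 26*k + 25)*factorial(k + 1), as required.
s_(n+1) = 2**(n + 1)*(4*n + 7)*factorial(n + 2) and s_(1) = 28, so S(n) = 8*2**n*n*factorial(n + 2) + 14*2**n*factorial(n + 2) - 28.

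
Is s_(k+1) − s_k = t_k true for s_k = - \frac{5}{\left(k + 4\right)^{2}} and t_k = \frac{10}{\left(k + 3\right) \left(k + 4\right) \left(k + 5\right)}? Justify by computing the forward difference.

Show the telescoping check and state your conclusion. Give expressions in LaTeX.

s_(k+1) = -5/(k + 5)**2
s_(k+1) − s_k = -5/(k + 5)**2 + 5/(k + 4)**2
(s_(k+1) − s_k) − t_k = 5*(-3*k - 13)/(k**5 + 21*k**4 + 175*k**3 + 723*k**2 + 1480*k + 1200)

Invalid: residual \frac{5 \left(- 3 k - 13\right)}{k^{5} + 21 k^{4} + 175 k^{3} + 723 k^{2} + 1480 k + 1200} ≠ 0.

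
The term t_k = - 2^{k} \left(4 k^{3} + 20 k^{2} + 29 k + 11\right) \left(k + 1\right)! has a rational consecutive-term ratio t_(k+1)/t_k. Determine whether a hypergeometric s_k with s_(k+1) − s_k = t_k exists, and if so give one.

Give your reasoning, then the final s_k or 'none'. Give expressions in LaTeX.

s_k = - 2^{k} \left(2 k^{2} + 3 k - 3\right) \left(k + 1\right)!

r(k) = 2*(4*k**4 + 40*k**3 + 145*k**2 + 226*k + 128)/(4*k**3 + 20*k**2 + 29*k + 11) after simplifying.
A = 2*k + 4, B = 1, C = k**3 + 5*k**2 + 29*k/4 + 11/4.
Solve (2*k + 4)·f(k+1) − (1)·f(k) = k**3 + 5*k**2 + 29*k/4 + 11/4.
Bound: deg f ≤ 2.
Match coefficients ⇒ f(k) = (2*k**2 + 3*k - 3)/4.
Get s_k = R·t_k = -2**k*(2*k**2 + 3*k - 3)*factorial(k + 1) with R(k) = B(k−1)f(k)/C(k) = (2*k**2 + 3*k - 3)/(4*k**3 + 20*k**2 + 29*k + 11).
s_(k+1) − s_k = -2**k*(4*k**3 + 20*k**2 + 29*k + 11)*factorial(k + 1) = t_k.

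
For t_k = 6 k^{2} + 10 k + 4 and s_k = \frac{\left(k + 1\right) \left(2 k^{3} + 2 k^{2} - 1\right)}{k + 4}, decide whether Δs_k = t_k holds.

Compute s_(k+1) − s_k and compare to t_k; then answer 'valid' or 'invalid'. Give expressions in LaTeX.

s_(k+1) = (k + 2)*(2*(k + 1)**3 + 2*(k + 1)**2 - 1)/(k + 5)
s_(k+1) − s_k = (6*k**4 + 52*k**3 + 118*k**2 + 104*k + 29)/(k**2 + 9*k + 20)
(s_(k+1) − s_k) − t_k = 3*(-4*k**3 - 32*k**2 - 44*k - 17)/(k**2 + 9*k + 20)

Invalid: residual \frac{3 \left(- 4 k^{3} - 32 k^{2} - 44 k - 17\right)}{k^{2} + 9 k + 20} ≠ 0.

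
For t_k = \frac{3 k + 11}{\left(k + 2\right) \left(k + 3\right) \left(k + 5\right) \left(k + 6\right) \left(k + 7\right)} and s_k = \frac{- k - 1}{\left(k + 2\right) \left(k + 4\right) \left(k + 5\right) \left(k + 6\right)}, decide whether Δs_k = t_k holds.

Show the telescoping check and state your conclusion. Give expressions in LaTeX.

Invalid: residual \frac{3 \left(- 4 k - 13\right)}{k^{6} + 27 k^{5} + 295 k^{4} + 1665 k^{3} + 5104 k^{2} + 8028 k + 5040} ≠ 0.

s_(k+1) = (-k - 2)/((k + 3)*(k + 5)*(k + 6)*(k + 7))
s_(k+1) − s_k = ((k + 1)*(k + 3)*(k + 7) - (k + 2)**2*(k + 4))/((k + 2)*(k + 3)*(k + 4)*(k + 5)*(k + 6)*(k + 7))
(s_(k+1) − s_k) − t_k = 3*(-4*k - 13)/(k**6 + 27*k**5 + 295*k**4 + 1665*k**3 + 5104*k**2 + 8028*k + 5040)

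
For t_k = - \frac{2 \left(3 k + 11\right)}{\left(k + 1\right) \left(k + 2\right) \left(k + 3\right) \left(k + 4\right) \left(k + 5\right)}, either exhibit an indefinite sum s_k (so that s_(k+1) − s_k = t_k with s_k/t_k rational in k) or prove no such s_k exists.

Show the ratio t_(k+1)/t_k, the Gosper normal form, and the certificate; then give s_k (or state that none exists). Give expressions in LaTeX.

Ratio r(k) = (k + 1)*(3*k + 14)/((k + 6)*(3*k + 11)).
Normal form (A,B,C) = (k + 1, k + 6, k + 11/3).
Solve (k + 1)·f(k+1) − (k + 5)·f(k) = k + 11/3.
From deg A=1, deg B=1, deg C=1: d=4.
Solving with deg f ≤ 4: f(k) = k*(k + 3)*(k**2 + 7*k + 14)/24.
Get s_k = R·t_k = k*(-k**2 - 7*k - 14)/(4*(k**3 + 7*k**2 + 14*k + 8)) with R(k) = B(k−1)f(k)/C(k) = k*(k + 3)*(k + 5)*(k**2 + 7*k + 14)/(8*(3*k + 11)).
s_(k+1) − s_k = 2*(-3*k - 11)/(k**5 + 15*k**4 + 85*k**3 + 225*k**2 + 274*k + 120) = t_k.

s_k = \frac{k \left(- k^{2} - 7 k - 14\right)}{4 \left(k^{3} + 7 k^{2} + 14 k + 8\right)}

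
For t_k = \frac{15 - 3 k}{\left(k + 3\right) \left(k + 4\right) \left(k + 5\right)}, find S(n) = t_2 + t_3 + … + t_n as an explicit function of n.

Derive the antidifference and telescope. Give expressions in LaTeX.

S(n) = \frac{- n^{2} + 21 n - 20}{10 \left(n^{2} + 9 n + 20\right)}

Ratio r(k) = (k - 4)*(k + 3)/((k - 5)*(k + 6)).
Take A(k)=k + 3, B(k)=k + 6, C(k)=k - 5.
Set up (k + 3)·f(k+1) − (k + 5)·f(k) − (k - 5) = 0.
From deg A=1, deg B=1, deg C=1: d=2.
Solve for f: f(k) = -k*(k + 19)/12 (degree 2 ≤ 2).
Then R = B(k−1)f/C = -k*(k + 5)*(k + 19)/(12*(k - 5)), so s_k = R(k)·t_k = k*(k + 19)/(4*(k + 3)*(k + 4)).
Δs = 3*(5 - k)/(k**3 + 12*k**2 + 47*k + 60), as required.
Σ_(k=2)^n t_k = s_(n+1) − s_(2) = ((n**2 + 21*n + 20)/(4*(n**2 + 9*n + 20))) − (7/20), i.e. (-n**2 + 21*n - 20)/(10*(n**2 + 9*n + 20)).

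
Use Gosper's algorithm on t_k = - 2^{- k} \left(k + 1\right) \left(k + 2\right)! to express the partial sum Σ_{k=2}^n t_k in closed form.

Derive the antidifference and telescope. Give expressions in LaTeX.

S(n) = 12 - 2^{- n} \left(n + 3\right)!

t_(k+1)/t_k = (k + 2)*(k + 3)/(2*(k + 1)).
Take A(k)=k/2 + 3/2, B(k)=1, C(k)=k + 1.
Solve (k/2 + 3/2)·f(k+1) − (1)·f(k) = k + 1.
Degrees (1,0,1) ⇒ d ≤ 0.
Coefficient equations give f(k) = 2.
Get s_k = R·t_k = -2**(1 - k)*factorial(k + 2) with R(k) = B(k−1)f(k)/C(k) = 2/(k + 1).
Check: Δs_k = -(k + 1)*factorial(k + 2)/2**k. ✓
Telescope: S(n) = s_(n+1) − s_(2) = -factorial(n + 3)/2**n − (-12) = 12 - factorial(n + 3)/2**n.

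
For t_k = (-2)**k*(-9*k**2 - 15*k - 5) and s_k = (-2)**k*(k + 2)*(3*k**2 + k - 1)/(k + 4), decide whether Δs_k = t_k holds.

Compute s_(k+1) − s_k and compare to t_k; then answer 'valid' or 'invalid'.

s_(k+1) = (-2)**(k + 1)*(k + 3)*(k + 3*(k + 1)**2)/(k + 5)
s_(k+1) − s_k = (-2)**k*(-9*k**4 - 78*k**3 - 212*k**2 - 213*k - 62)/(k**2 + 9*k + 20)
(s_(k+1) − s_k) − t_k = 2*(-2)**k*(9*k**3 + 54*k**2 + 66*k + 19)/(k**2 + 9*k + 20)

Invalid: residual 2*(-2)**k*(9*k**3 + 54*k**2 + 66*k + 19)/(k**2 + 9*k + 20) ≠ 0.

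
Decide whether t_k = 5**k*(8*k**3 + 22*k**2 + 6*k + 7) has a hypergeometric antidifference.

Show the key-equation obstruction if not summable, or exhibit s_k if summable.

Yes. s_k = 5**k*(2*k**3 - 2*k**2 - k + 3).

r(k) = 5*(8*k**3 + 46*k**2 + 74*k + 43)/(8*k**3 + 22*k**2 + 6*k + 7) after simplifying.
So A=5 and B=1, with C=k**3 + 11*k**2/4 + 3*k/4 + 7/8.
Need (5)·f(k+1) − (1)·f(k) = k**3 + 11*k**2/4 + 3*k/4 + 7/8.
Degrees (0,0,3) ⇒ d ≤ 3.
Solve for f: f(k) = (k + 1)*(2*k**2 - 4*k + 3)/8 (degree 3 ≤ 3).
So s_k = (B(k−1)f/C)·t_k = ((k + 1)*(2*k**2 - 4*k + 3)/(8*k**3 + 22*k**2 + 6*k + 7))·t_k = 5**k*(2*k**3 - 2*k**2 - k + 3).
s_(k+1) − s_k = 5**k*(8*k**3 + 22*k**2 + 6*k + 7) = t_k.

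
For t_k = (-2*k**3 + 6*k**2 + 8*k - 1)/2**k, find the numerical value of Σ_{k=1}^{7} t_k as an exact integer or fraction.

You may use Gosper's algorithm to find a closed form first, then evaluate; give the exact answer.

Σ = 881/128

The ratio is (2*k**3 - 14*k - 11)/(2*(2*k**3 - 6*k**2 - 8*k + 1)).
Normal form (A,B,C) = (1/2, 1, k**3 - 3*k**2 - 4*k + 1/2).
Need (1/2)·f(k+1) − (1)·f(k) = k**3 - 3*k**2 - 4*k + 1/2.
deg f ≤ 3 (via 0,0,3).
Solving with deg f ≤ 3: f(k) = -2*k**3 + 2*k - 1.
Certificate R = B(k−1)f/C = -2*(2*k**3 - 2*k + 1)/(2*k**3 - 6*k**2 - 8*k + 1) gives s_k = 2*(2*k**3 - 2*k + 1)/2**k.
Δs = (-2*k**3 + 6*k**2 + 8*k - 1)/2**k, as required.
Telescoping: Σ = s_(8) − s_(1) = 1009/128 − (1) = 881/128.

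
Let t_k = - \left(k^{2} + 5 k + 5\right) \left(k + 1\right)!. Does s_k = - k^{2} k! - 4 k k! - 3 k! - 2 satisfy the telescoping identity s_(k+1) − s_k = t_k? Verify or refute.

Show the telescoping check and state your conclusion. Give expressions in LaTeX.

valid (s_(k+1) − s_k reduces to t_k)

s_(k+1) = -k**3*factorial(k) - 7*k**2*factorial(k) - 14*k*factorial(k) - 8*factorial(k) - 2
s_(k+1) − s_k = -(k**2 + 5*k + 5)*factorial(k + 1)
(s_(k+1) − s_k) − t_k = 0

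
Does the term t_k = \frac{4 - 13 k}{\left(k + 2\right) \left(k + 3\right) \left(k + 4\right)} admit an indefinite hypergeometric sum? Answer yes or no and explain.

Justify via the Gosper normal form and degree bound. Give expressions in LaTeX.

The ratio is (k + 2)*(13*k + 9)/((k + 5)*(13*k - 4)).
So A=k + 2 and B=k + 5, with C=k - 4/13.
Key eq: (k + 2)·f(k+1) = (k + 4)·f(k) + (k - 4/13).
deg f ≤ 2 (via 1,1,1).
Coefficient equations give f(k) = k*(11*k - 23)/78.
Certificate R = B(k−1)f/C = k*(k + 4)*(11*k - 23)/(6*(13*k - 4)) gives s_k = k*(23 - 11*k)/(6*(k + 2)*(k + 3)).
Check: Δs_k = (4 - 13*k)/(k**3 + 9*k**2 + 26*k + 24). ✓

Yes. s_k = \frac{k \left(23 - 11 k\right)}{6 \left(k + 2\right) \left(k + 3\right)}.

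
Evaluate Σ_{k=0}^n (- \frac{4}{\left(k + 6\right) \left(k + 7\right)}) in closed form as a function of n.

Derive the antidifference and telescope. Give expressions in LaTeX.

r(k) = (k + 6)/(k + 8) after simplifying.
So A=k + 6 and B=k + 8, with C=1.
Solve (k + 6)·f(k+1) − (k + 7)·f(k) = 1.
Bound: deg f ≤ 1.
Match coefficients ⇒ f(k) = k/6.
Get s_k = R·t_k = -2*k/(3*k + 18) with R(k) = B(k−1)f(k)/C(k) = k*(k + 7)/6.
Δs = -4/(k**2 + 13*k + 42), as required.
Σ_(k=0)^n t_k = s_(n+1) − s_(0) = (2*(-n - 1)/(3*(n + 7))) − (0), i.e. 2*(-n - 1)/(3*(n + 7)).

S(n) = \frac{2 \left(- n - 1\right)}{3 \left(n + 7\right)}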